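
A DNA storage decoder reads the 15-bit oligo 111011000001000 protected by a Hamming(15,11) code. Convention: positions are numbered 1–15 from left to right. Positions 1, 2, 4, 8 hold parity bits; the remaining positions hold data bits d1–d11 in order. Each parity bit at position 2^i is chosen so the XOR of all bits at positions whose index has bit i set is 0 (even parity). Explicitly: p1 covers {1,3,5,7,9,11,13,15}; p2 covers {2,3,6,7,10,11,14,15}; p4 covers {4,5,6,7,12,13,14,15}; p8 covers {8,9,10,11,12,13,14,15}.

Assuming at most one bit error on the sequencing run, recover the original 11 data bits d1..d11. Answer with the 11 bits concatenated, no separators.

s1 (pos 1,3,5,7,9,11,13,15): 1⊕1⊕1⊕0⊕0⊕0⊕0⊕0 = 1
s2 (pos 2,3,6,7,10,11,14,15): 1⊕1⊕1⊕0⊕0⊕0⊕0⊕0 = 1
s4 (pos 4,5,6,7,12,13,14,15): 0⊕1⊕1⊕0⊕1⊕0⊕0⊕0 = 1
s8 (pos 8,9,10,11,12,13,14,15): 0⊕0⊕0⊕0⊕1⊕0⊕0⊕0 = 1
Syndrome s8…s1 = 1111 → error at position 15.
Flip position 15: 111011000001000 → 111011000001001
Read data bits from positions 3,5,6,7,9,10,11,12,13,14,15: 11100001001

11100001001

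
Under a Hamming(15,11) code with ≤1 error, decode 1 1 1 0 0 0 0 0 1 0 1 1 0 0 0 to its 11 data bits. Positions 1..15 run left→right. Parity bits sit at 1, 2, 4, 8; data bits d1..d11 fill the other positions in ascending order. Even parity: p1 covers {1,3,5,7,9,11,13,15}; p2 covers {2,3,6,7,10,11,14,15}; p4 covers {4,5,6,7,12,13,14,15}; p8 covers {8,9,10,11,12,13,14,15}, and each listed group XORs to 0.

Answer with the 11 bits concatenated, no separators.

s1 (pos 1,3,5,7,9,11,13,15): 1⊕1⊕0⊕0⊕1⊕1⊕0⊕0 = 0
s2 (pos 2,3,6,7,10,11,14,15): 1⊕1⊕0⊕0⊕0⊕1⊕0⊕0 = 1
s4 (pos 4,5,6,7,12,13,14,15): 0⊕0⊕0⊕0⊕1⊕0⊕0⊕0 = 1
s8 (pos 8,9,10,11,12,13,14,15): 0⊕1⊕0⊕1⊕1⊕0⊕0⊕0 = 1
Syndrome s8…s1 = 1110 → error at position 14.
Flip position 14: 111000001011000 → 111000001011010
Read data bits from positions 3,5,6,7,9,10,11,12,13,14,15: 10001011010

10001011010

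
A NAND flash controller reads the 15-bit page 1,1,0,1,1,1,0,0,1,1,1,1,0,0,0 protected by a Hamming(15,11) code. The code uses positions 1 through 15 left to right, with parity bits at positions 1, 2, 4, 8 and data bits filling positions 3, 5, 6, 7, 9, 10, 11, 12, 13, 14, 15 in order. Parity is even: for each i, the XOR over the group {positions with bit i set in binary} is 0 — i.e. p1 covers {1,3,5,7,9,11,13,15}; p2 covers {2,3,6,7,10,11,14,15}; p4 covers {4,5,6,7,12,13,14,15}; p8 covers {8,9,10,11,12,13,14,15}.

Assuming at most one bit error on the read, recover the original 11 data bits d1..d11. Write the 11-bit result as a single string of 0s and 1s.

s1 (pos 1,3,5,7,9,11,13,15): 1⊕0⊕1⊕0⊕1⊕1⊕0⊕0 = 0
s2 (pos 2,3,6,7,10,11,14,15): 1⊕0⊕1⊕0⊕1⊕1⊕0⊕0 = 0
s4 (pos 4,5,6,7,12,13,14,15): 1⊕1⊕1⊕0⊕1⊕0⊕0⊕0 = 0
s8 (pos 8,9,10,11,12,13,14,15): 0⊕1⊕1⊕1⊕1⊕0⊕0⊕0 = 0
Syndrome s8…s1 = 0000 → no error.
Read data bits from positions 3,5,6,7,9,10,11,12,13,14,15: 01101111000

01101111000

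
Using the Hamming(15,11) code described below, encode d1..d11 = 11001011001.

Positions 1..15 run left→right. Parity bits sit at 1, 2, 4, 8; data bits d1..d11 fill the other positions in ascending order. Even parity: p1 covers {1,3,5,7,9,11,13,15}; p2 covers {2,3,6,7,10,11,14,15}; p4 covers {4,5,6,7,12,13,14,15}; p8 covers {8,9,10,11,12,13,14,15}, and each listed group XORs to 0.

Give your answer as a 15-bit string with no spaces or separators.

Place data at non-parity positions: p1 p2 1 p4 1 0 0 p8 1 0 1 1 0 0 1
p1 (pos 1,3,5,7,9,11,13,15): XOR of data positions = 1⊕1⊕0⊕1⊕1⊕0⊕1 = 1
p2 (pos 2,3,6,7,10,11,14,15): XOR of data positions = 1⊕0⊕0⊕0⊕1⊕0⊕1 = 1
p4 (pos 4,5,6,7,12,13,14,15): XOR of data positions = 1⊕0⊕0⊕1⊕0⊕0⊕1 = 1
p8 (pos 8,9,10,11,12,13,14,15): XOR of data positions = 1⊕0⊕1⊕1⊕0⊕0⊕1 = 0
Codeword: 111110001011001

111110001011001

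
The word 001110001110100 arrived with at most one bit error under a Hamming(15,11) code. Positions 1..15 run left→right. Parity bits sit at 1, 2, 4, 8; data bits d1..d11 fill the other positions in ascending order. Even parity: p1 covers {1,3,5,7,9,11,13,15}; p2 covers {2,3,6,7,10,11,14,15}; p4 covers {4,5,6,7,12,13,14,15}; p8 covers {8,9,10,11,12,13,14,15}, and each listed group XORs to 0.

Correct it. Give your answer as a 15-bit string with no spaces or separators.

s1 (pos 1,3,5,7,9,11,13,15): 0⊕1⊕1⊕0⊕1⊕1⊕1⊕0 = 1
s2 (pos 2,3,6,7,10,11,14,15): 0⊕1⊕0⊕0⊕1⊕1⊕0⊕0 = 1
s4 (pos 4,5,6,7,12,13,14,15): 1⊕1⊕0⊕0⊕0⊕1⊕0⊕0 = 1
s8 (pos 8,9,10,11,12,13,14,15): 0⊕1⊕1⊕1⊕0⊕1⊕0⊕0 = 0
Syndrome s8…s1 = 0111 → error at position 7.
Flip position 7: 001110001110100 → 001110101110100

001110101110100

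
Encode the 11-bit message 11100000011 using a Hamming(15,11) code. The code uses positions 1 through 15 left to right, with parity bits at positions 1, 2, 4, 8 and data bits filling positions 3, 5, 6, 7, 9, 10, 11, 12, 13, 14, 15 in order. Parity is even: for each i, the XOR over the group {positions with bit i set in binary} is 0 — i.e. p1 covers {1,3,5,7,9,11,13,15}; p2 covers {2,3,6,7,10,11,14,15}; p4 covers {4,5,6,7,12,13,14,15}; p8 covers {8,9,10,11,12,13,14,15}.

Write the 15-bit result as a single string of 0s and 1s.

101011000000011

Place data at non-parity positions: p1 p2 1 p4 1 1 0 p8 0 0 0 0 0 1 1
p1 (pos 1,3,5,7,9,11,13,15): XOR of data positions = 1⊕1⊕0⊕0⊕0⊕0⊕1 = 1
p2 (pos 2,3,6,7,10,11,14,15): XOR of data positions = 1⊕1⊕0⊕0⊕0⊕1⊕1 = 0
p4 (pos 4,5,6,7,12,13,14,15): XOR of data positions = 1⊕1⊕0⊕0⊕0⊕1⊕1 = 0
p8 (pos 8,9,10,11,12,13,14,15): XOR of data positions = 0⊕0⊕0⊕0⊕0⊕1⊕1 = 0
Codeword: 101011000000011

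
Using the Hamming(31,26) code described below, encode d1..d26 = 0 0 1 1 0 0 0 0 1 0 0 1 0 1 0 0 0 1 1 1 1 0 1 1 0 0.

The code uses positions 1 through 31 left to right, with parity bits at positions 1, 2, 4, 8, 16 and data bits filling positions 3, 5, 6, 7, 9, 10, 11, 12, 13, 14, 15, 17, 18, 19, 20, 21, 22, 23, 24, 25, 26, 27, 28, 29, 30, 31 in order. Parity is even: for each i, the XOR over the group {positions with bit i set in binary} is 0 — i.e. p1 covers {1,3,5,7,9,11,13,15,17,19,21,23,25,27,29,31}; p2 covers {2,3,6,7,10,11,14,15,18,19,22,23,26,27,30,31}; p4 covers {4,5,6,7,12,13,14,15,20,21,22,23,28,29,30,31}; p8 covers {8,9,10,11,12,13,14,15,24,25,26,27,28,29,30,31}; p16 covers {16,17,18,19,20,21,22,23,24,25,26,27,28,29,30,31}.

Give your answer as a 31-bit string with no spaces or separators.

Place data at non-parity positions: p1 p2 0 p4 0 1 1 p8 0 0 0 0 1 0 0 p16 1 0 1 0 0 0 1 1 1 1 0 1 1 0 0
p1 (pos 1,3,5,7,9,11,13,15,17,19,21,23,25,27,29,31): XOR of data positions = 0⊕0⊕1⊕0⊕0⊕1⊕0⊕1⊕1⊕0⊕1⊕1⊕0⊕1⊕0 = 1
p2 (pos 2,3,6,7,10,11,14,15,18,19,22,23,26,27,30,31): XOR of data positions = 0⊕1⊕1⊕0⊕0⊕0⊕0⊕0⊕1⊕0⊕1⊕1⊕0⊕0⊕0 = 1
p4 (pos 4,5,6,7,12,13,14,15,20,21,22,23,28,29,30,31): XOR of data positions = 0⊕1⊕1⊕0⊕1⊕0⊕0⊕0⊕0⊕0⊕1⊕1⊕1⊕0⊕0 = 0
p8 (pos 8,9,10,11,12,13,14,15,24,25,26,27,28,29,30,31): XOR of data positions = 0⊕0⊕0⊕0⊕1⊕0⊕0⊕1⊕1⊕1⊕0⊕1⊕1⊕0⊕0 = 0
p16 (pos 16,17,18,19,20,21,22,23,24,25,26,27,28,29,30,31): XOR of data positions = 1⊕0⊕1⊕0⊕0⊕0⊕1⊕1⊕1⊕1⊕0⊕1⊕1⊕0⊕0 = 0
Codeword: 1100011000001000101000111101100

1100011000001000101000111101100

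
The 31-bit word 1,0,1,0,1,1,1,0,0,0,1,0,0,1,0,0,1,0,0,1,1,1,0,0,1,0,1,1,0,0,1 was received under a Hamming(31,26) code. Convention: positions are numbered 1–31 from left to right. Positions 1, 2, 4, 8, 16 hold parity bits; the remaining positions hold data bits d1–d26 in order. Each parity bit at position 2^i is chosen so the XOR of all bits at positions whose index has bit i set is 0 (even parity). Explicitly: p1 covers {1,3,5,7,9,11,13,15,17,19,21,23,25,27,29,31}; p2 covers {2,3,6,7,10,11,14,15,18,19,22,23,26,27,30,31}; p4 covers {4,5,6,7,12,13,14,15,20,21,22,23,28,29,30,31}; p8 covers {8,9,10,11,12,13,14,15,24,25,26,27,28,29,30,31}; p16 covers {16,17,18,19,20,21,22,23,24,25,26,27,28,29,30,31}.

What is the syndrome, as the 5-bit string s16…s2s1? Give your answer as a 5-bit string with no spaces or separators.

s1 (pos 1,3,5,7,9,11,13,15,17,19,21,23,25,27,29,31): 1⊕1⊕1⊕1⊕0⊕1⊕0⊕0⊕1⊕0⊕1⊕0⊕1⊕1⊕0⊕1 = 0
s2 (pos 2,3,6,7,10,11,14,15,18,19,22,23,26,27,30,31): 0⊕1⊕1⊕1⊕0⊕1⊕1⊕0⊕0⊕0⊕1⊕0⊕0⊕1⊕0⊕1 = 0
s4 (pos 4,5,6,7,12,13,14,15,20,21,22,23,28,29,30,31): 0⊕1⊕1⊕1⊕0⊕0⊕1⊕0⊕1⊕1⊕1⊕0⊕1⊕0⊕0⊕1 = 1
s8 (pos 8,9,10,11,12,13,14,15,24,25,26,27,28,29,30,31): 0⊕0⊕0⊕1⊕0⊕0⊕1⊕0⊕0⊕1⊕0⊕1⊕1⊕0⊕0⊕1 = 0
s16 (pos 16,17,18,19,20,21,22,23,24,25,26,27,28,29,30,31): 0⊕1⊕0⊕0⊕1⊕1⊕1⊕0⊕0⊕1⊕0⊕1⊕1⊕0⊕0⊕1 = 0
Syndrome s16…s1 = 00100 → error at position 4.

00100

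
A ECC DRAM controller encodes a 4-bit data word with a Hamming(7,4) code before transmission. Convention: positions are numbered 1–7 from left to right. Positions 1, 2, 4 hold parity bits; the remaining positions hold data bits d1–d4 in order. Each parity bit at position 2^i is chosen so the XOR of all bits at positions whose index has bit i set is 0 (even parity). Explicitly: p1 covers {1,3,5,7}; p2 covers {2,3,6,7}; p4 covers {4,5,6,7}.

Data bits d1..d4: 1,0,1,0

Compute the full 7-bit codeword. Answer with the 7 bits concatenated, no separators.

Place data at non-parity positions: p1 p2 1 p4 0 1 0
p1 (pos 1,3,5,7): XOR of data positions = 1⊕0⊕0 = 1
p2 (pos 2,3,6,7): XOR of data positions = 1⊕1⊕0 = 0
p4 (pos 4,5,6,7): XOR of data positions = 0⊕1⊕0 = 1
Codeword: 1011010

1011010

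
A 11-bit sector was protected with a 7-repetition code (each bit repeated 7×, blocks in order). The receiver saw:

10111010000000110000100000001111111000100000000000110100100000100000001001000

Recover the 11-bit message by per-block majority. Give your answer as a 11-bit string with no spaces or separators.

10001000000

Block 1 (1011101): 5 ones → 1
Block 2 (0000000): 0 ones → 0
Block 3 (1100001): 3 ones → 0
Block 4 (0000000): 0 ones → 0
Block 5 (1111111): 7 ones → 1
Block 6 (0001000): 1 one → 0
Block 7 (0000000): 0 ones → 0
Block 8 (0110100): 3 ones → 0
Block 9 (1000001): 2 ones → 0
Block 10 (0000000): 0 ones → 0
Block 11 (1001000): 2 ones → 0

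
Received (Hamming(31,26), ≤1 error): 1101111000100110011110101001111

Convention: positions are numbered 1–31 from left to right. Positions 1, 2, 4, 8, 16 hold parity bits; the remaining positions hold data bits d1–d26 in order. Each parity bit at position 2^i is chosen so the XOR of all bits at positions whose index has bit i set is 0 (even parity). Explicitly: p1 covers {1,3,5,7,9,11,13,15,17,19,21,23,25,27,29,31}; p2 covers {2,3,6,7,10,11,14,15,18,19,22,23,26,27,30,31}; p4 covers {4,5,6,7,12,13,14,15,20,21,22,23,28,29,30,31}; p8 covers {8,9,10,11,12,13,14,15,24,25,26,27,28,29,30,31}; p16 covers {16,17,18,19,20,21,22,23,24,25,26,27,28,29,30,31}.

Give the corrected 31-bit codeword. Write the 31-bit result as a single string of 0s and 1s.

1101110000100110011110101001111

s1 (pos 1,3,5,7,9,11,13,15,17,19,21,23,25,27,29,31): 1⊕0⊕1⊕1⊕0⊕1⊕0⊕1⊕0⊕1⊕1⊕1⊕1⊕0⊕1⊕1 = 1
s2 (pos 2,3,6,7,10,11,14,15,18,19,22,23,26,27,30,31): 1⊕0⊕1⊕1⊕0⊕1⊕1⊕1⊕1⊕1⊕0⊕1⊕0⊕0⊕1⊕1 = 1
s4 (pos 4,5,6,7,12,13,14,15,20,21,22,23,28,29,30,31): 1⊕1⊕1⊕1⊕0⊕0⊕1⊕1⊕1⊕1⊕0⊕1⊕1⊕1⊕1⊕1 = 1
s8 (pos 8,9,10,11,12,13,14,15,24,25,26,27,28,29,30,31): 0⊕0⊕0⊕1⊕0⊕0⊕1⊕1⊕0⊕1⊕0⊕0⊕1⊕1⊕1⊕1 = 0
s16 (pos 16,17,18,19,20,21,22,23,24,25,26,27,28,29,30,31): 0⊕0⊕1⊕1⊕1⊕1⊕0⊕1⊕0⊕1⊕0⊕0⊕1⊕1⊕1⊕1 = 0
Syndrome s16…s1 = 00111 → error at position 7.
Flip position 7: 1101111000100110011110101001111 → 1101110000100110011110101001111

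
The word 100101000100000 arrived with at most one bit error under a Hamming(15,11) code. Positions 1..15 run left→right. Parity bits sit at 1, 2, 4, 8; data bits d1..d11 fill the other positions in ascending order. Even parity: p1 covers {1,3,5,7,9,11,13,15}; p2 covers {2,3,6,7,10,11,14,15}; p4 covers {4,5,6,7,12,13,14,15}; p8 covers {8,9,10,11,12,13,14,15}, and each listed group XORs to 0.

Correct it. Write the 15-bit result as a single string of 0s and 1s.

s1 (pos 1,3,5,7,9,11,13,15): 1⊕0⊕0⊕0⊕0⊕0⊕0⊕0 = 1
s2 (pos 2,3,6,7,10,11,14,15): 0⊕0⊕1⊕0⊕1⊕0⊕0⊕0 = 0
s4 (pos 4,5,6,7,12,13,14,15): 1⊕0⊕1⊕0⊕0⊕0⊕0⊕0 = 0
s8 (pos 8,9,10,11,12,13,14,15): 0⊕0⊕1⊕0⊕0⊕0⊕0⊕0 = 1
Syndrome s8…s1 = 1001 → error at position 9.
Flip position 9: 100101000100000 → 100101001100000

100101001100000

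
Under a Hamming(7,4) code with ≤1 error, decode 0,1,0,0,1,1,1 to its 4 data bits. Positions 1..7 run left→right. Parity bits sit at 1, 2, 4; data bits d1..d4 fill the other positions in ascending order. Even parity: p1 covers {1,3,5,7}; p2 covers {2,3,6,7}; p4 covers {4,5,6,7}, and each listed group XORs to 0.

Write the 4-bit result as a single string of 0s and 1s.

s1 (pos 1,3,5,7): 0⊕0⊕1⊕1 = 0
s2 (pos 2,3,6,7): 1⊕0⊕1⊕1 = 1
s4 (pos 4,5,6,7): 0⊕1⊕1⊕1 = 1
Syndrome s4…s1 = 110 → error at position 6.
Flip position 6: 0100111 → 0100101
Read data bits from positions 3,5,6,7: 0101

0101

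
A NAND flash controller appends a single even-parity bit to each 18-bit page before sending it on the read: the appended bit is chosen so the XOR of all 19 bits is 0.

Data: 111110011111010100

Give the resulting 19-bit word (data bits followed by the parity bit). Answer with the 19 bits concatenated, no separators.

XOR of the 18 data bits: 1⊕1⊕1⊕1⊕1⊕0⊕0⊕1⊕1⊕1⊕1⊕1⊕0⊕1⊕0⊕1⊕0⊕0 = 0
Parity bit = 0 (so all 19 bits XOR to 0).

1111100111110101000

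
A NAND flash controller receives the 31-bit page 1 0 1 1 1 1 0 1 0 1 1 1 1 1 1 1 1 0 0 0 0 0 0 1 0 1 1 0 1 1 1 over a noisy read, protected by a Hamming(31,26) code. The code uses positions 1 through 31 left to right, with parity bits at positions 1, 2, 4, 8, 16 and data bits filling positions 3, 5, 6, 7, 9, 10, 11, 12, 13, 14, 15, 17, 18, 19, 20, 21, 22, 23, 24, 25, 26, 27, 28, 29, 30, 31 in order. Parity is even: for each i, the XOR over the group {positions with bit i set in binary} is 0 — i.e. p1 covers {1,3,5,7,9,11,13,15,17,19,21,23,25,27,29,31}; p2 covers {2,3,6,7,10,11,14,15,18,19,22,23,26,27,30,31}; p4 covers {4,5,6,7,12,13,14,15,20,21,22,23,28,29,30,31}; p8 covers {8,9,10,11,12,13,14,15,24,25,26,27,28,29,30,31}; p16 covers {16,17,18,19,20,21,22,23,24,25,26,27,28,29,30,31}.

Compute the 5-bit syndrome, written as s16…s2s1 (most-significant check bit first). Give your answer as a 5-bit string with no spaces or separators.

s1 (pos 1,3,5,7,9,11,13,15,17,19,21,23,25,27,29,31): 1⊕1⊕1⊕0⊕0⊕1⊕1⊕1⊕1⊕0⊕0⊕0⊕0⊕1⊕1⊕1 = 0
s2 (pos 2,3,6,7,10,11,14,15,18,19,22,23,26,27,30,31): 0⊕1⊕1⊕0⊕1⊕1⊕1⊕1⊕0⊕0⊕0⊕0⊕1⊕1⊕1⊕1 = 0
s4 (pos 4,5,6,7,12,13,14,15,20,21,22,23,28,29,30,31): 1⊕1⊕1⊕0⊕1⊕1⊕1⊕1⊕0⊕0⊕0⊕0⊕0⊕1⊕1⊕1 = 0
s8 (pos 8,9,10,11,12,13,14,15,24,25,26,27,28,29,30,31): 1⊕0⊕1⊕1⊕1⊕1⊕1⊕1⊕1⊕0⊕1⊕1⊕0⊕1⊕1⊕1 = 1
s16 (pos 16,17,18,19,20,21,22,23,24,25,26,27,28,29,30,31): 1⊕1⊕0⊕0⊕0⊕0⊕0⊕0⊕1⊕0⊕1⊕1⊕0⊕1⊕1⊕1 = 0
Syndrome s16…s1 = 01000 → error at position 8.

01000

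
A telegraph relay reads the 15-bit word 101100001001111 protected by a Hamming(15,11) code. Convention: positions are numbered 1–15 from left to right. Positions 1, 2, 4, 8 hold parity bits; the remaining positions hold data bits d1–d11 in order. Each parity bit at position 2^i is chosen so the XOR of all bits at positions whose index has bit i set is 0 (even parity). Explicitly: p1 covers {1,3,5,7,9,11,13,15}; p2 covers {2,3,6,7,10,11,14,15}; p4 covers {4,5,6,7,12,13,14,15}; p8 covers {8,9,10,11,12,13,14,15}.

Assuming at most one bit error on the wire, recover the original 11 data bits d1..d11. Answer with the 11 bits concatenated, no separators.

10001001110

s1 (pos 1,3,5,7,9,11,13,15): 1⊕1⊕0⊕0⊕1⊕0⊕1⊕1 = 1
s2 (pos 2,3,6,7,10,11,14,15): 0⊕1⊕0⊕0⊕0⊕0⊕1⊕1 = 1
s4 (pos 4,5,6,7,12,13,14,15): 1⊕0⊕0⊕0⊕1⊕1⊕1⊕1 = 1
s8 (pos 8,9,10,11,12,13,14,15): 0⊕1⊕0⊕0⊕1⊕1⊕1⊕1 = 1
Syndrome s8…s1 = 1111 → error at position 15.
Flip position 15: 101100001001111 → 101100001001110
Read data bits from positions 3,5,6,7,9,10,11,12,13,14,15: 10001001110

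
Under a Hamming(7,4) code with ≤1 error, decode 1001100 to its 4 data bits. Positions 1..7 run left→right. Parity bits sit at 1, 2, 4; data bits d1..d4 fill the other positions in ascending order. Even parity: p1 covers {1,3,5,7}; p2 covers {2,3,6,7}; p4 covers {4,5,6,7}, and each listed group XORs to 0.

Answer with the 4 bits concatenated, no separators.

s1 (pos 1,3,5,7): 1⊕0⊕1⊕0 = 0
s2 (pos 2,3,6,7): 0⊕0⊕0⊕0 = 0
s4 (pos 4,5,6,7): 1⊕1⊕0⊕0 = 0
Syndrome s4…s1 = 000 → no error.
Read data bits from positions 3,5,6,7: 0100

0100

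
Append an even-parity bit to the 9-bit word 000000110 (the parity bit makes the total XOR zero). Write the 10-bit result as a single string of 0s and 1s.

XOR of the 9 data bits: 0⊕0⊕0⊕0⊕0⊕0⊕1⊕1⊕0 = 0
Parity bit = 0 (so all 10 bits XOR to 0).

0000001100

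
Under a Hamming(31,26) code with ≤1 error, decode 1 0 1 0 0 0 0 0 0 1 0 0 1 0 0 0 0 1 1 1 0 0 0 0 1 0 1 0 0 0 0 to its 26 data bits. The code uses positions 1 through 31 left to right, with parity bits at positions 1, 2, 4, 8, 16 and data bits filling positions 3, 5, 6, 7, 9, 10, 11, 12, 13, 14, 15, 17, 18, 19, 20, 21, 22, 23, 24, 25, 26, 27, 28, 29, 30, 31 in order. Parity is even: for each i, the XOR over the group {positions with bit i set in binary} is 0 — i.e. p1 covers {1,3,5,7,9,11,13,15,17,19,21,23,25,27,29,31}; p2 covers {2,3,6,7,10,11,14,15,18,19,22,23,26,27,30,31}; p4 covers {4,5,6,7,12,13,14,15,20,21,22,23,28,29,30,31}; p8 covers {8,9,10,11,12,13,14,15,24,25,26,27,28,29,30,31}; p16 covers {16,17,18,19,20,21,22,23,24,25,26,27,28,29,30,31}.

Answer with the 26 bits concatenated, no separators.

s1 (pos 1,3,5,7,9,11,13,15,17,19,21,23,25,27,29,31): 1⊕1⊕0⊕0⊕0⊕0⊕1⊕0⊕0⊕1⊕0⊕0⊕1⊕1⊕0⊕0 = 0
s2 (pos 2,3,6,7,10,11,14,15,18,19,22,23,26,27,30,31): 0⊕1⊕0⊕0⊕1⊕0⊕0⊕0⊕1⊕1⊕0⊕0⊕0⊕1⊕0⊕0 = 1
s4 (pos 4,5,6,7,12,13,14,15,20,21,22,23,28,29,30,31): 0⊕0⊕0⊕0⊕0⊕1⊕0⊕0⊕1⊕0⊕0⊕0⊕0⊕0⊕0⊕0 = 0
s8 (pos 8,9,10,11,12,13,14,15,24,25,26,27,28,29,30,31): 0⊕0⊕1⊕0⊕0⊕1⊕0⊕0⊕0⊕1⊕0⊕1⊕0⊕0⊕0⊕0 = 0
s16 (pos 16,17,18,19,20,21,22,23,24,25,26,27,28,29,30,31): 0⊕0⊕1⊕1⊕1⊕0⊕0⊕0⊕0⊕1⊕0⊕1⊕0⊕0⊕0⊕0 = 1
Syndrome s16…s1 = 10010 → error at position 18.
Flip position 18: 1010000001001000011100001010000 → 1010000001001000001100001010000
Read data bits from positions 3,5,6,7,9,10,11,12,13,14,15,17,18,19,20,21,22,23,24,25,26,27,28,29,30,31: 10000100100001100001010000

10000100100001100001010000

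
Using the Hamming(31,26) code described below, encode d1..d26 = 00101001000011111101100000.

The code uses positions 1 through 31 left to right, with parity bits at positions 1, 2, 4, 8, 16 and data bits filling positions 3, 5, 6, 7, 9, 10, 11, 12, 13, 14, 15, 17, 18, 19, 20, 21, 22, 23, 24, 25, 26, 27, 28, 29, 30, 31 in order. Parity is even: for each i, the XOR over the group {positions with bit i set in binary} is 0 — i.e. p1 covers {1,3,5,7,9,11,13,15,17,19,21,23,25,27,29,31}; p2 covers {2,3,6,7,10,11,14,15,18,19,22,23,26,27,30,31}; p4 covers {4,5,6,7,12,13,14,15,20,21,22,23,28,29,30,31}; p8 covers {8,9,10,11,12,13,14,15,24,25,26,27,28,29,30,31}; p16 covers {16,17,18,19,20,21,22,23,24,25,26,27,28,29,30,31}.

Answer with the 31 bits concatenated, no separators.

1000010010010000011111101100000

Place data at non-parity positions: p1 p2 0 p4 0 1 0 p8 1 0 0 1 0 0 0 p16 0 1 1 1 1 1 1 0 1 1 0 0 0 0 0
p1 (pos 1,3,5,7,9,11,13,15,17,19,21,23,25,27,29,31): XOR of data positions = 0⊕0⊕0⊕1⊕0⊕0⊕0⊕0⊕1⊕1⊕1⊕1⊕0⊕0⊕0 = 1
p2 (pos 2,3,6,7,10,11,14,15,18,19,22,23,26,27,30,31): XOR of data positions = 0⊕1⊕0⊕0⊕0⊕0⊕0⊕1⊕1⊕1⊕1⊕1⊕0⊕0⊕0 = 0
p4 (pos 4,5,6,7,12,13,14,15,20,21,22,23,28,29,30,31): XOR of data positions = 0⊕1⊕0⊕1⊕0⊕0⊕0⊕1⊕1⊕1⊕1⊕0⊕0⊕0⊕0 = 0
p8 (pos 8,9,10,11,12,13,14,15,24,25,26,27,28,29,30,31): XOR of data positions = 1⊕0⊕0⊕1⊕0⊕0⊕0⊕0⊕1⊕1⊕0⊕0⊕0⊕0⊕0 = 0
p16 (pos 16,17,18,19,20,21,22,23,24,25,26,27,28,29,30,31): XOR of data positions = 0⊕1⊕1⊕1⊕1⊕1⊕1⊕0⊕1⊕1⊕0⊕0⊕0⊕0⊕0 = 0
Codeword: 1000010010010000011111101100000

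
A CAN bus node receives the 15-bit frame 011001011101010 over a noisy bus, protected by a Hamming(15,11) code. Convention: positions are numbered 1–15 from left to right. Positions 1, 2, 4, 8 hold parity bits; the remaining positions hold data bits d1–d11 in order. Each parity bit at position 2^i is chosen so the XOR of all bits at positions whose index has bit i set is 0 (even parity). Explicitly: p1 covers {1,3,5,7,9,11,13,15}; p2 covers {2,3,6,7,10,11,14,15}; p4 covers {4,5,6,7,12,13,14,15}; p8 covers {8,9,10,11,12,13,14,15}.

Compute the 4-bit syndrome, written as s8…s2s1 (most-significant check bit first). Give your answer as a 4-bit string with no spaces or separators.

s1 (pos 1,3,5,7,9,11,13,15): 0⊕1⊕0⊕0⊕1⊕0⊕0⊕0 = 0
s2 (pos 2,3,6,7,10,11,14,15): 1⊕1⊕1⊕0⊕1⊕0⊕1⊕0 = 1
s4 (pos 4,5,6,7,12,13,14,15): 0⊕0⊕1⊕0⊕1⊕0⊕1⊕0 = 1
s8 (pos 8,9,10,11,12,13,14,15): 1⊕1⊕1⊕0⊕1⊕0⊕1⊕0 = 1
Syndrome s8…s1 = 1110 → error at position 14.

1110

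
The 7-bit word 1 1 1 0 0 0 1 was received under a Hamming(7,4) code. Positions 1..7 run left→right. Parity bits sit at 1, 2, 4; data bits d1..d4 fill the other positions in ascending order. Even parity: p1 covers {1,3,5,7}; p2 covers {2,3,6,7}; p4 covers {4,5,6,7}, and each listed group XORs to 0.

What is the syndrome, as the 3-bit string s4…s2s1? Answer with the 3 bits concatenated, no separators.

s1 (pos 1,3,5,7): 1⊕1⊕0⊕1 = 1
s2 (pos 2,3,6,7): 1⊕1⊕0⊕1 = 1
s4 (pos 4,5,6,7): 0⊕0⊕0⊕1 = 1
Syndrome s4…s1 = 111 → error at position 7.

111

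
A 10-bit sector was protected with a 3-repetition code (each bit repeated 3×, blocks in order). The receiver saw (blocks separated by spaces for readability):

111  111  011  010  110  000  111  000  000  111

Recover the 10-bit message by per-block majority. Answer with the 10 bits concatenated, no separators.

1110101001

Block 1 (111): 3 ones → 1
Block 2 (111): 3 ones → 1
Block 3 (011): 2 ones → 1
Block 4 (010): 1 one → 0
Block 5 (110): 2 ones → 1
Block 6 (000): 0 ones → 0
Block 7 (111): 3 ones → 1
Block 8 (000): 0 ones → 0
Block 9 (000): 0 ones → 0
Block 10 (111): 3 ones → 1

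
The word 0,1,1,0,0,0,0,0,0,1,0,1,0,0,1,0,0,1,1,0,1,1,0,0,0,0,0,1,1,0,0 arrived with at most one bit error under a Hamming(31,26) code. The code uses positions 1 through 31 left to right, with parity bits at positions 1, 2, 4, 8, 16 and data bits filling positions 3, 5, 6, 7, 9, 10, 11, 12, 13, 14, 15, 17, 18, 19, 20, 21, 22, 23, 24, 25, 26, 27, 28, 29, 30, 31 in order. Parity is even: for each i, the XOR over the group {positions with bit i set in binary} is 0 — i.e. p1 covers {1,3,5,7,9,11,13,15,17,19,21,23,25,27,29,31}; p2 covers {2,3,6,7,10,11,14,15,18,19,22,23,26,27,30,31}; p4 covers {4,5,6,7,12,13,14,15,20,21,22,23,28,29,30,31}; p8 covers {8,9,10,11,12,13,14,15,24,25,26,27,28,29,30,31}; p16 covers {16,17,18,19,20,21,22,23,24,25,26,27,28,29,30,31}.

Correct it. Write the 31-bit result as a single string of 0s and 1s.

s1 (pos 1,3,5,7,9,11,13,15,17,19,21,23,25,27,29,31): 0⊕1⊕0⊕0⊕0⊕0⊕0⊕1⊕0⊕1⊕1⊕0⊕0⊕0⊕1⊕0 = 1
s2 (pos 2,3,6,7,10,11,14,15,18,19,22,23,26,27,30,31): 1⊕1⊕0⊕0⊕1⊕0⊕0⊕1⊕1⊕1⊕1⊕0⊕0⊕0⊕0⊕0 = 1
s4 (pos 4,5,6,7,12,13,14,15,20,21,22,23,28,29,30,31): 0⊕0⊕0⊕0⊕1⊕0⊕0⊕1⊕0⊕1⊕1⊕0⊕1⊕1⊕0⊕0 = 0
s8 (pos 8,9,10,11,12,13,14,15,24,25,26,27,28,29,30,31): 0⊕0⊕1⊕0⊕1⊕0⊕0⊕1⊕0⊕0⊕0⊕0⊕1⊕1⊕0⊕0 = 1
s16 (pos 16,17,18,19,20,21,22,23,24,25,26,27,28,29,30,31): 0⊕0⊕1⊕1⊕0⊕1⊕1⊕0⊕0⊕0⊕0⊕0⊕1⊕1⊕0⊕0 = 0
Syndrome s16…s1 = 01011 → error at position 11.
Flip position 11: 0110000001010010011011000001100 → 0110000001110010011011000001100

0110000001110010011011000001100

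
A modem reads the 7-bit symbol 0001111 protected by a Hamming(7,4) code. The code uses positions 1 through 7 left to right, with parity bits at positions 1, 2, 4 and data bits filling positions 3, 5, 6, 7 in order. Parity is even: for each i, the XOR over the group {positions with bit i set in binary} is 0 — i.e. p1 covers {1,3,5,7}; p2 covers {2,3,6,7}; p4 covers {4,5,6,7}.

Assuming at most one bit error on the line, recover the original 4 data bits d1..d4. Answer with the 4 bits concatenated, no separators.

0111

s1 (pos 1,3,5,7): 0⊕0⊕1⊕1 = 0
s2 (pos 2,3,6,7): 0⊕0⊕1⊕1 = 0
s4 (pos 4,5,6,7): 1⊕1⊕1⊕1 = 0
Syndrome s4…s1 = 000 → no error.
Read data bits from positions 3,5,6,7: 0111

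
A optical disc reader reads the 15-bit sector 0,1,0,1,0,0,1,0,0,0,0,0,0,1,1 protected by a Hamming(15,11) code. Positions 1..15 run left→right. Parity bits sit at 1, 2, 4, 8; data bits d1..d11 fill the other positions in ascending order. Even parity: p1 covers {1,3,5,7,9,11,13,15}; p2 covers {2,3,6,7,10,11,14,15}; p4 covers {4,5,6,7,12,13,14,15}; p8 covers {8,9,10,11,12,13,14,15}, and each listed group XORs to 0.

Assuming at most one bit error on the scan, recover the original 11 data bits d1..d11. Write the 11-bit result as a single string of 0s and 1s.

s1 (pos 1,3,5,7,9,11,13,15): 0⊕0⊕0⊕1⊕0⊕0⊕0⊕1 = 0
s2 (pos 2,3,6,7,10,11,14,15): 1⊕0⊕0⊕1⊕0⊕0⊕1⊕1 = 0
s4 (pos 4,5,6,7,12,13,14,15): 1⊕0⊕0⊕1⊕0⊕0⊕1⊕1 = 0
s8 (pos 8,9,10,11,12,13,14,15): 0⊕0⊕0⊕0⊕0⊕0⊕1⊕1 = 0
Syndrome s8…s1 = 0000 → no error.
Read data bits from positions 3,5,6,7,9,10,11,12,13,14,15: 00010000011

00010000011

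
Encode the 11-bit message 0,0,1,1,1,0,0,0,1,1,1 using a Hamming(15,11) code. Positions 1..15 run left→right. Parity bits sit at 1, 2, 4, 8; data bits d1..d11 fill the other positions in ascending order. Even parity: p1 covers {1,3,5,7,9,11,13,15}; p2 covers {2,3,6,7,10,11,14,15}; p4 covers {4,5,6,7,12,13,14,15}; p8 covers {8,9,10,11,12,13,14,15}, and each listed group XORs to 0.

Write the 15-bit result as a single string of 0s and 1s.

000101101000111

Place data at non-parity positions: p1 p2 0 p4 0 1 1 p8 1 0 0 0 1 1 1
p1 (pos 1,3,5,7,9,11,13,15): XOR of data positions = 0⊕0⊕1⊕1⊕0⊕1⊕1 = 0
p2 (pos 2,3,6,7,10,11,14,15): XOR of data positions = 0⊕1⊕1⊕0⊕0⊕1⊕1 = 0
p4 (pos 4,5,6,7,12,13,14,15): XOR of data positions = 0⊕1⊕1⊕0⊕1⊕1⊕1 = 1
p8 (pos 8,9,10,11,12,13,14,15): XOR of data positions = 1⊕0⊕0⊕0⊕1⊕1⊕1 = 0
Codeword: 000101101000111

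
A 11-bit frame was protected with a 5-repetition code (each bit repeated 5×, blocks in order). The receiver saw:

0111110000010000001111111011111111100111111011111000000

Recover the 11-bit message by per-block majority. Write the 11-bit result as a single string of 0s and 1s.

10001111110

Block 1 (01111): 4 ones → 1
Block 2 (10000): 1 one → 0
Block 3 (01000): 1 one → 0
Block 4 (00011): 2 ones → 0
Block 5 (11111): 5 ones → 1
Block 6 (01111): 4 ones → 1
Block 7 (11111): 5 ones → 1
Block 8 (00111): 3 ones → 1
Block 9 (11101): 4 ones → 1
Block 10 (11110): 4 ones → 1
Block 11 (00000): 0 ones → 0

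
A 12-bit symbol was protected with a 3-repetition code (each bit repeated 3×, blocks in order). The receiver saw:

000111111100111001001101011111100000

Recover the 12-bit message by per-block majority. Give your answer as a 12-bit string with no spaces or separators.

011010011100

Block 1 (000): 0 ones → 0
Block 2 (111): 3 ones → 1
Block 3 (111): 3 ones → 1
Block 4 (100): 1 one → 0
Block 5 (111): 3 ones → 1
Block 6 (001): 1 one → 0
Block 7 (001): 1 one → 0
Block 8 (101): 2 ones → 1
Block 9 (011): 2 ones → 1
Block 10 (111): 3 ones → 1
Block 11 (100): 1 one → 0
Block 12 (000): 0 ones → 0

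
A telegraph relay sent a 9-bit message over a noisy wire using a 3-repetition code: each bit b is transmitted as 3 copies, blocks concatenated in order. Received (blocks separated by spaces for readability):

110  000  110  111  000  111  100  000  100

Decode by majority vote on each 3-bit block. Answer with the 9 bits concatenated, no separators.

Block 1 (110): 2 ones → 1
Block 2 (000): 0 ones → 0
Block 3 (110): 2 ones → 1
Block 4 (111): 3 ones → 1
Block 5 (000): 0 ones → 0
Block 6 (111): 3 ones → 1
Block 7 (100): 1 one → 0
Block 8 (000): 0 ones → 0
Block 9 (100): 1 one → 0

101101000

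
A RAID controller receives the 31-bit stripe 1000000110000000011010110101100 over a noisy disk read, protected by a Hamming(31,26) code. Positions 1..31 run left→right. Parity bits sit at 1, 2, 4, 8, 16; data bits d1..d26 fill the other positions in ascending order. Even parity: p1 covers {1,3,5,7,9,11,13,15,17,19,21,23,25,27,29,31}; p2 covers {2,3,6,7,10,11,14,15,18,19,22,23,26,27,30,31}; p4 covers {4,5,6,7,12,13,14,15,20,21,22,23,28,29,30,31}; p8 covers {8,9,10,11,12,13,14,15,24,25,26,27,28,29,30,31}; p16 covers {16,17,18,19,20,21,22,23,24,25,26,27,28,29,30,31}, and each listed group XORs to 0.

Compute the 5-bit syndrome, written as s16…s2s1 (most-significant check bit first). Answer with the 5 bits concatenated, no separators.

00000

s1 (pos 1,3,5,7,9,11,13,15,17,19,21,23,25,27,29,31): 1⊕0⊕0⊕0⊕1⊕0⊕0⊕0⊕0⊕1⊕1⊕1⊕0⊕0⊕1⊕0 = 0
s2 (pos 2,3,6,7,10,11,14,15,18,19,22,23,26,27,30,31): 0⊕0⊕0⊕0⊕0⊕0⊕0⊕0⊕1⊕1⊕0⊕1⊕1⊕0⊕0⊕0 = 0
s4 (pos 4,5,6,7,12,13,14,15,20,21,22,23,28,29,30,31): 0⊕0⊕0⊕0⊕0⊕0⊕0⊕0⊕0⊕1⊕0⊕1⊕1⊕1⊕0⊕0 = 0
s8 (pos 8,9,10,11,12,13,14,15,24,25,26,27,28,29,30,31): 1⊕1⊕0⊕0⊕0⊕0⊕0⊕0⊕1⊕0⊕1⊕0⊕1⊕1⊕0⊕0 = 0
s16 (pos 16,17,18,19,20,21,22,23,24,25,26,27,28,29,30,31): 0⊕0⊕1⊕1⊕0⊕1⊕0⊕1⊕1⊕0⊕1⊕0⊕1⊕1⊕0⊕0 = 0
Syndrome s16…s1 = 00000 → no error.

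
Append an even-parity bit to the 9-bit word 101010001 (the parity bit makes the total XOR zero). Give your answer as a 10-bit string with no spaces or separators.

XOR of the 9 data bits: 1⊕0⊕1⊕0⊕1⊕0⊕0⊕0⊕1 = 0
Parity bit = 0 (so all 10 bits XOR to 0).

1010100010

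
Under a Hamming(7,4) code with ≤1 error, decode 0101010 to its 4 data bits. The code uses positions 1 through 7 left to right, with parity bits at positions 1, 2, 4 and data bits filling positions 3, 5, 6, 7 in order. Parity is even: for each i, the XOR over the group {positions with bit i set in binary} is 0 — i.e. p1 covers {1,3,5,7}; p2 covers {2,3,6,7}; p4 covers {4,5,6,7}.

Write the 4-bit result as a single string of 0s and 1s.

s1 (pos 1,3,5,7): 0⊕0⊕0⊕0 = 0
s2 (pos 2,3,6,7): 1⊕0⊕1⊕0 = 0
s4 (pos 4,5,6,7): 1⊕0⊕1⊕0 = 0
Syndrome s4…s1 = 000 → no error.
Read data bits from positions 3,5,6,7: 0010

0010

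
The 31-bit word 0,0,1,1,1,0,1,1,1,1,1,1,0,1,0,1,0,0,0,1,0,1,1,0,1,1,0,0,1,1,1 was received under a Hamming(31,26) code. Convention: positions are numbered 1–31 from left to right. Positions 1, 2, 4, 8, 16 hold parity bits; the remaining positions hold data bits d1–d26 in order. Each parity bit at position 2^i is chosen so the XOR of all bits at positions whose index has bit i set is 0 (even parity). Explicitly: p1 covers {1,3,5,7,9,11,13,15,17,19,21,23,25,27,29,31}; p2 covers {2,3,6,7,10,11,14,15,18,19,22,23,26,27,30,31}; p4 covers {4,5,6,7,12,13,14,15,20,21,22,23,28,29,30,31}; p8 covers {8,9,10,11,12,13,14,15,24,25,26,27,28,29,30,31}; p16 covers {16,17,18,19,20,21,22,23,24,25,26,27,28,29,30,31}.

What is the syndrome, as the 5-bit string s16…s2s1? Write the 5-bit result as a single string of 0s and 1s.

11101

s1 (pos 1,3,5,7,9,11,13,15,17,19,21,23,25,27,29,31): 0⊕1⊕1⊕1⊕1⊕1⊕0⊕0⊕0⊕0⊕0⊕1⊕1⊕0⊕1⊕1 = 1
s2 (pos 2,3,6,7,10,11,14,15,18,19,22,23,26,27,30,31): 0⊕1⊕0⊕1⊕1⊕1⊕1⊕0⊕0⊕0⊕1⊕1⊕1⊕0⊕1⊕1 = 0
s4 (pos 4,5,6,7,12,13,14,15,20,21,22,23,28,29,30,31): 1⊕1⊕0⊕1⊕1⊕0⊕1⊕0⊕1⊕0⊕1⊕1⊕0⊕1⊕1⊕1 = 1
s8 (pos 8,9,10,11,12,13,14,15,24,25,26,27,28,29,30,31): 1⊕1⊕1⊕1⊕1⊕0⊕1⊕0⊕0⊕1⊕1⊕0⊕0⊕1⊕1⊕1 = 1
s16 (pos 16,17,18,19,20,21,22,23,24,25,26,27,28,29,30,31): 1⊕0⊕0⊕0⊕1⊕0⊕1⊕1⊕0⊕1⊕1⊕0⊕0⊕1⊕1⊕1 = 1
Syndrome s16…s1 = 11101 → error at position 29.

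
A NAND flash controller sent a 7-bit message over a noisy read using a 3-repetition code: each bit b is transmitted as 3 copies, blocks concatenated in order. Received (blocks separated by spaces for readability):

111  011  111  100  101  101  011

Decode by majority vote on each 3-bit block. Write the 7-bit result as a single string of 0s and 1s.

1110111

Block 1 (111): 3 ones → 1
Block 2 (011): 2 ones → 1
Block 3 (111): 3 ones → 1
Block 4 (100): 1 one → 0
Block 5 (101): 2 ones → 1
Block 6 (101): 2 ones → 1
Block 7 (011): 2 ones → 1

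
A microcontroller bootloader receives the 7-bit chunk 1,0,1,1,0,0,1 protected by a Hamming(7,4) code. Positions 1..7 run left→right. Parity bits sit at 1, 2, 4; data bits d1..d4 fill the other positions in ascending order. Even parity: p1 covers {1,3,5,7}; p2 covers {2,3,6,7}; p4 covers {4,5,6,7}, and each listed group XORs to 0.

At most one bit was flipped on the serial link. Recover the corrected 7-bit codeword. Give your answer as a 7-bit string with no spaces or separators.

s1 (pos 1,3,5,7): 1⊕1⊕0⊕1 = 1
s2 (pos 2,3,6,7): 0⊕1⊕0⊕1 = 0
s4 (pos 4,5,6,7): 1⊕0⊕0⊕1 = 0
Syndrome s4…s1 = 001 → error at position 1.
Flip position 1: 1011001 → 0011001

0011001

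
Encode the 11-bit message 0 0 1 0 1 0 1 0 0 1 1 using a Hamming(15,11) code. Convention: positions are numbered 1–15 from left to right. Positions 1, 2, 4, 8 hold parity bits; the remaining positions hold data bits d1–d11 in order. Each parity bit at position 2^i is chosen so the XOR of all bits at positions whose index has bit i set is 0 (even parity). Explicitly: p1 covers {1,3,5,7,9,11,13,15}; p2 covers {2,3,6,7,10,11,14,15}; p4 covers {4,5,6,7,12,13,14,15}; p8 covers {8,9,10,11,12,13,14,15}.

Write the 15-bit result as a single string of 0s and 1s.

Place data at non-parity positions: p1 p2 0 p4 0 1 0 p8 1 0 1 0 0 1 1
p1 (pos 1,3,5,7,9,11,13,15): XOR of data positions = 0⊕0⊕0⊕1⊕1⊕0⊕1 = 1
p2 (pos 2,3,6,7,10,11,14,15): XOR of data positions = 0⊕1⊕0⊕0⊕1⊕1⊕1 = 0
p4 (pos 4,5,6,7,12,13,14,15): XOR of data positions = 0⊕1⊕0⊕0⊕0⊕1⊕1 = 1
p8 (pos 8,9,10,11,12,13,14,15): XOR of data positions = 1⊕0⊕1⊕0⊕0⊕1⊕1 = 0
Codeword: 100101001010011

100101001010011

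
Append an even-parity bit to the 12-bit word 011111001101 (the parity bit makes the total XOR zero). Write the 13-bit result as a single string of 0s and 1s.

0111110011010

XOR of the 12 data bits: 0⊕1⊕1⊕1⊕1⊕1⊕0⊕0⊕1⊕1⊕0⊕1 = 0
Parity bit = 0 (so all 13 bits XOR to 0).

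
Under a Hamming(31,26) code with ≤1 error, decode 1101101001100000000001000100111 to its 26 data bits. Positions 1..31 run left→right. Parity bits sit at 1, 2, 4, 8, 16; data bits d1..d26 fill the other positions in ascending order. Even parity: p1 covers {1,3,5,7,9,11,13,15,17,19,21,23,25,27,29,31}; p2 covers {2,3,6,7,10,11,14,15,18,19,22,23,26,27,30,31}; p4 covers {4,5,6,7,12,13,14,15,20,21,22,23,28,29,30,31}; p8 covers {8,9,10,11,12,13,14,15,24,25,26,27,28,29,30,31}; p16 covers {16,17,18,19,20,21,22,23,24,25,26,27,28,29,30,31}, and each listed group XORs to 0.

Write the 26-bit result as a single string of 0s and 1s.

s1 (pos 1,3,5,7,9,11,13,15,17,19,21,23,25,27,29,31): 1⊕0⊕1⊕1⊕0⊕1⊕0⊕0⊕0⊕0⊕0⊕0⊕0⊕0⊕1⊕1 = 0
s2 (pos 2,3,6,7,10,11,14,15,18,19,22,23,26,27,30,31): 1⊕0⊕0⊕1⊕1⊕1⊕0⊕0⊕0⊕0⊕1⊕0⊕1⊕0⊕1⊕1 = 0
s4 (pos 4,5,6,7,12,13,14,15,20,21,22,23,28,29,30,31): 1⊕1⊕0⊕1⊕0⊕0⊕0⊕0⊕0⊕0⊕1⊕0⊕0⊕1⊕1⊕1 = 1
s8 (pos 8,9,10,11,12,13,14,15,24,25,26,27,28,29,30,31): 0⊕0⊕1⊕1⊕0⊕0⊕0⊕0⊕0⊕0⊕1⊕0⊕0⊕1⊕1⊕1 = 0
s16 (pos 16,17,18,19,20,21,22,23,24,25,26,27,28,29,30,31): 0⊕0⊕0⊕0⊕0⊕0⊕1⊕0⊕0⊕0⊕1⊕0⊕0⊕1⊕1⊕1 = 1
Syndrome s16…s1 = 10100 → error at position 20.
Flip position 20: 1101101001100000000001000100111 → 1101101001100000000101000100111
Read data bits from positions 3,5,6,7,9,10,11,12,13,14,15,17,18,19,20,21,22,23,24,25,26,27,28,29,30,31: 01010110000000101000100111

01010110000000101000100111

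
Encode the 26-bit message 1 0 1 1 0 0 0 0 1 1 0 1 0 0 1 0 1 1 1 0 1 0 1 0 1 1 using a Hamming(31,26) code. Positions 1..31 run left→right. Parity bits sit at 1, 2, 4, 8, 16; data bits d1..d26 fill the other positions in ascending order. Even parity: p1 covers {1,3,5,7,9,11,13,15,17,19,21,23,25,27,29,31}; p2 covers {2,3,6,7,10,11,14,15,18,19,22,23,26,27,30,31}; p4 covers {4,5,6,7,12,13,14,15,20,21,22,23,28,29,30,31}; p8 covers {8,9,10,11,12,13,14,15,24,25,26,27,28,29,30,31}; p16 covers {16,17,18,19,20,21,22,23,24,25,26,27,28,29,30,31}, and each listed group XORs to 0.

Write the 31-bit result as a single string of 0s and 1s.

Place data at non-parity positions: p1 p2 1 p4 0 1 1 p8 0 0 0 0 1 1 0 p16 1 0 0 1 0 1 1 1 0 1 0 1 0 1 1
p1 (pos 1,3,5,7,9,11,13,15,17,19,21,23,25,27,29,31): XOR of data positions = 1⊕0⊕1⊕0⊕0⊕1⊕0⊕1⊕0⊕0⊕1⊕0⊕0⊕0⊕1 = 0
p2 (pos 2,3,6,7,10,11,14,15,18,19,22,23,26,27,30,31): XOR of data positions = 1⊕1⊕1⊕0⊕0⊕1⊕0⊕0⊕0⊕1⊕1⊕1⊕0⊕1⊕1 = 1
p4 (pos 4,5,6,7,12,13,14,15,20,21,22,23,28,29,30,31): XOR of data positions = 0⊕1⊕1⊕0⊕1⊕1⊕0⊕1⊕0⊕1⊕1⊕1⊕0⊕1⊕1 = 0
p8 (pos 8,9,10,11,12,13,14,15,24,25,26,27,28,29,30,31): XOR of data positions = 0⊕0⊕0⊕0⊕1⊕1⊕0⊕1⊕0⊕1⊕0⊕1⊕0⊕1⊕1 = 1
p16 (pos 16,17,18,19,20,21,22,23,24,25,26,27,28,29,30,31): XOR of data positions = 1⊕0⊕0⊕1⊕0⊕1⊕1⊕1⊕0⊕1⊕0⊕1⊕0⊕1⊕1 = 1
Codeword: 0110011100001101100101110101011

0110011100001101100101110101011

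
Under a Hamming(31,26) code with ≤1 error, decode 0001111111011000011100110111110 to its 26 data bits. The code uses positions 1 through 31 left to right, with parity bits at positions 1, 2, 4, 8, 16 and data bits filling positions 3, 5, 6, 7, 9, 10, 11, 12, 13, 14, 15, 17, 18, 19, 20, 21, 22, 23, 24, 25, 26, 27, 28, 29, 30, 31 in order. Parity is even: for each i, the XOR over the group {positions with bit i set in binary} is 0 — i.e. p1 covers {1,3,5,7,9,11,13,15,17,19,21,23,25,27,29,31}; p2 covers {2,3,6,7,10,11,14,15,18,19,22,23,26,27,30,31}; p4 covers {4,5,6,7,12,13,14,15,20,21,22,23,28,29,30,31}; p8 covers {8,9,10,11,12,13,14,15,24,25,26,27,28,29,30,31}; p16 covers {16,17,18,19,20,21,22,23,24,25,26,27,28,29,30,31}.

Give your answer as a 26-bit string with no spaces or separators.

01111101110011100110111110

s1 (pos 1,3,5,7,9,11,13,15,17,19,21,23,25,27,29,31): 0⊕0⊕1⊕1⊕1⊕0⊕1⊕0⊕0⊕1⊕0⊕1⊕0⊕1⊕1⊕0 = 0
s2 (pos 2,3,6,7,10,11,14,15,18,19,22,23,26,27,30,31): 0⊕0⊕1⊕1⊕1⊕0⊕0⊕0⊕1⊕1⊕0⊕1⊕1⊕1⊕1⊕0 = 1
s4 (pos 4,5,6,7,12,13,14,15,20,21,22,23,28,29,30,31): 1⊕1⊕1⊕1⊕1⊕1⊕0⊕0⊕1⊕0⊕0⊕1⊕1⊕1⊕1⊕0 = 1
s8 (pos 8,9,10,11,12,13,14,15,24,25,26,27,28,29,30,31): 1⊕1⊕1⊕0⊕1⊕1⊕0⊕0⊕1⊕0⊕1⊕1⊕1⊕1⊕1⊕0 = 1
s16 (pos 16,17,18,19,20,21,22,23,24,25,26,27,28,29,30,31): 0⊕0⊕1⊕1⊕1⊕0⊕0⊕1⊕1⊕0⊕1⊕1⊕1⊕1⊕1⊕0 = 0
Syndrome s16…s1 = 01110 → error at position 14.
Flip position 14: 0001111111011000011100110111110 → 0001111111011100011100110111110
Read data bits from positions 3,5,6,7,9,10,11,12,13,14,15,17,18,19,20,21,22,23,24,25,26,27,28,29,30,31: 01111101110011100110111110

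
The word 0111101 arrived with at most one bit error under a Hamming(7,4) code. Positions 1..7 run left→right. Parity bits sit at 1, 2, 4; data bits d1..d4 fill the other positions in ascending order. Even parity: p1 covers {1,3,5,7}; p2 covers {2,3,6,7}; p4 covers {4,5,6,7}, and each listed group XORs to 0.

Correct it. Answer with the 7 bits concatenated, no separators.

s1 (pos 1,3,5,7): 0⊕1⊕1⊕1 = 1
s2 (pos 2,3,6,7): 1⊕1⊕0⊕1 = 1
s4 (pos 4,5,6,7): 1⊕1⊕0⊕1 = 1
Syndrome s4…s1 = 111 → error at position 7.
Flip position 7: 0111101 → 0111100

0111100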